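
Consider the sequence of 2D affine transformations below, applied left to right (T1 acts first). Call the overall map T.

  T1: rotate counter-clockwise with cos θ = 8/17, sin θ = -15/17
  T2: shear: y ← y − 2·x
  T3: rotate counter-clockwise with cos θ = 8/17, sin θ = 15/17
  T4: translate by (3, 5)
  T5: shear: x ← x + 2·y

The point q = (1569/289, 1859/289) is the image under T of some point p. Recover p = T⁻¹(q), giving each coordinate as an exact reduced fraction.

T1 = [8/17 15/17 0; -15/17 8/17 0; 0 0 1]
T2·T1 = [8/17 15/17 0; -31/17 -22/17 0; 0 0 1]
T3·…·T1 = [529/289 450/289 0; -128/289 49/289 0; 0 0 1]
T4·…·T1 = [529/289 450/289 3; -128/289 49/289 5; 0 0 1]
T5·…·T1 = [273/289 548/289 13; -128/289 49/289 5; 0 0 1]
det M = 1; M⁻¹ = [49/289 -548/289 2103/289; 128/289 273/289 -3029/289; 0 0 1]
M⁻¹ · (1569/289, 1859/289)ᵀ = (-4, -2)ᵀ

p = (-4, -2)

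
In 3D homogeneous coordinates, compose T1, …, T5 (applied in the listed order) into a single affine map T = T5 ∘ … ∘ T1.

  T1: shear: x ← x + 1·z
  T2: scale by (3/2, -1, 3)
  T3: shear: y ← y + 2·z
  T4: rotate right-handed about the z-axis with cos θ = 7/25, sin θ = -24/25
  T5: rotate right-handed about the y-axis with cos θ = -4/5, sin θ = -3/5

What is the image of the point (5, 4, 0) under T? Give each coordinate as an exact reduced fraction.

T(p) = (174/125, -208/25, -261/250)

T1 shear: x ← x + 1·z: (5, 4, 0) → (5, 4, 0)
T2 scale by (3/2, -1, 3): (5, 4, 0) → (15/2, -4, 0)
T3 shear: y ← y + 2·z: (15/2, -4, 0) → (15/2, -4, 0)
T4 rotate right-handed about the z-axis with cos θ = 7/25, sin θ = -24/25: (15/2, -4, 0) → (-87/50, -208/25, 0)
T5 rotate right-handed about the y-axis with cos θ = -4/5, sin θ = -3/5: (-87/50, -208/25, 0) → (174/125, -208/25, -261/250)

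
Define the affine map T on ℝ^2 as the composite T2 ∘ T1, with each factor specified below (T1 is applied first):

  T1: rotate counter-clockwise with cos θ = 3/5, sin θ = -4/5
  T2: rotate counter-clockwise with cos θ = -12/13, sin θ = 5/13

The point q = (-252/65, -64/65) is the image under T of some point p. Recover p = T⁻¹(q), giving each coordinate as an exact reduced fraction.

T1 = [3/5 4/5 0; -4/5 3/5 0; 0 0 1]
T2·T1 = [-16/65 -63/65 0; 63/65 -16/65 0; 0 0 1]
det M = 1; M⁻¹ = [-16/65 63/65 0; -63/65 -16/65 0; 0 0 1]
M⁻¹ · (-252/65, -64/65)ᵀ = (0, 4)ᵀ

p = (0, 4)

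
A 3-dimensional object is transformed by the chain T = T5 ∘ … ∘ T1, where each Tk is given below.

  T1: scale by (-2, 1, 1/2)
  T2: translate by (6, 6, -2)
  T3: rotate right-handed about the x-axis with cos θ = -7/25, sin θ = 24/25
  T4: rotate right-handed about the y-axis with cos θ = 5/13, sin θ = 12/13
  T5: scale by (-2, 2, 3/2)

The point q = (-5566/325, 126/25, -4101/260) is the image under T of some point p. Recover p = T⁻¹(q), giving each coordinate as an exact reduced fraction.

p = (-7/2, -3, -3)

T1 = [-2 0 0 0; 0 1 0 0; 0 0 1/2 0; 0 0 0 1]
T2·T1 = [-2 0 0 6; 0 1 0 6; 0 0 1/2 -2; 0 0 0 1]
T3·…·T1 = [-2 0 0 6; 0 -7/25 -12/25 6/25; 0 24/25 -7/50 158/25; 0 0 0 1]
T4·…·T1 = [-10/13 288/325 -42/325 2646/325; 0 -7/25 -12/25 6/25; 24/13 24/65 -7/130 -202/65; 0 0 0 1]
T5·…·T1 = [20/13 -576/325 84/325 -5292/325; 0 -14/25 -24/25 12/25; 36/13 36/65 -21/260 -303/65; 0 0 0 1]
det M = 6; M⁻¹ = [5/52 0 4/13 3; -144/325 -7/50 16/65 -6; 84/325 -24/25 -28/195 4; 0 0 0 1]
M⁻¹ · (-5566/325, 126/25, -4101/260)ᵀ = (-7/2, -3, -3)ᵀ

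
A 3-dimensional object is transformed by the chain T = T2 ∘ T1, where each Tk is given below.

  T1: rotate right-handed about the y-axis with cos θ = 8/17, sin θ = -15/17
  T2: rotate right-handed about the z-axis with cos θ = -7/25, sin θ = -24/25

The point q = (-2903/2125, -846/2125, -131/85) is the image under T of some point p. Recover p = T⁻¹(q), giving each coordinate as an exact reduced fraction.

p = (-1, -6/5, -7/5)

T1 = [8/17 0 -15/17 0; 0 1 0 0; 15/17 0 8/17 0; 0 0 0 1]
T2·T1 = [-56/425 24/25 21/85 0; -192/425 -7/25 72/85 0; 15/17 0 8/17 0; 0 0 0 1]
det M = 1; M⁻¹ = [-56/425 -192/425 15/17 0; 24/25 -7/25 0 0; 21/85 72/85 8/17 0; 0 0 0 1]
M⁻¹ · (-2903/2125, -846/2125, -131/85)ᵀ = (-1, -6/5, -7/5)ᵀ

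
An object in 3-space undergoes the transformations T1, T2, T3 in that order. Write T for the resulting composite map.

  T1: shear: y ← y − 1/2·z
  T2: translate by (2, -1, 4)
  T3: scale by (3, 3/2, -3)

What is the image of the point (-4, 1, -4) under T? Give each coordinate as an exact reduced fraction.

T1 shear: y ← y − 1/2·z: (-4, 1, -4) → (-4, 3, -4)
T2 translate by (2, -1, 4): (-4, 3, -4) → (-2, 2, 0)
T3 scale by (3, 3/2, -3): (-2, 2, 0) → (-6, 3, 0)

T(p) = (-6, 3, 0)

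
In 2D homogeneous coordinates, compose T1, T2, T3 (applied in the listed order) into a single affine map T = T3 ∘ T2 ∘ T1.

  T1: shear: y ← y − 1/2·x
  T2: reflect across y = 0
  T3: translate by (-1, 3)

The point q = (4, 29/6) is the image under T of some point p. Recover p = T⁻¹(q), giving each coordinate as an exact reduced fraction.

T1 = [1 0 0; -1/2 1 0; 0 0 1]
T2·T1 = [1 0 0; 1/2 -1 0; 0 0 1]
T3·…·T1 = [1 0 -1; 1/2 -1 3; 0 0 1]
det M = -1; M⁻¹ = [1 0 1; 1/2 -1 7/2; 0 0 1]
M⁻¹ · (4, 29/6)ᵀ = (5, 2/3)ᵀ

p = (5, 2/3)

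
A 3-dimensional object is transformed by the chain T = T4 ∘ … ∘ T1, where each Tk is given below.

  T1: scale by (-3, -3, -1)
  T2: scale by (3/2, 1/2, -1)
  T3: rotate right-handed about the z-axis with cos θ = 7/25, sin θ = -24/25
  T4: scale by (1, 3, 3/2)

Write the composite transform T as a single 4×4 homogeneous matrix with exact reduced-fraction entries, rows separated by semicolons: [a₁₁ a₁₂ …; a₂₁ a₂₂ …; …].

T1 = [-3 0 0 0; 0 -3 0 0; 0 0 -1 0; 0 0 0 1]
T2·T1 = [-9/2 0 0 0; 0 -3/2 0 0; 0 0 1 0; 0 0 0 1]
T3·…·T1 = [-63/50 -36/25 0 0; 108/25 -21/50 0 0; 0 0 1 0; 0 0 0 1]
T4·…·T1 = [-63/50 -36/25 0 0; 324/25 -63/50 0 0; 0 0 3/2 0; 0 0 0 1]

T = [-63/50 -36/25 0 0; 324/25 -63/50 0 0; 0 0 3/2 0; 0 0 0 1]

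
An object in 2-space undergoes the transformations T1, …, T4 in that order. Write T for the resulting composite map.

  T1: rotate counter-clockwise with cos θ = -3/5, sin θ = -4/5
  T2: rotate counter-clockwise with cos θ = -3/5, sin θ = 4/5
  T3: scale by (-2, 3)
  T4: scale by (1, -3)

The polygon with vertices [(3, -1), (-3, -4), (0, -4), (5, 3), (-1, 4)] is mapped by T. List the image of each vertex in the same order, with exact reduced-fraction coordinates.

T1 rotate counter-clockwise with cos θ = -3/5, sin θ = -4/5: (3, -1) → (-13/5, -9/5); (-3, -4) → (-7/5, 24/5); (0, -4) → (-16/5, 12/5); (5, 3) → (-3/5, -29/5); (-1, 4) → (19/5, -8/5)
T2 rotate counter-clockwise with cos θ = -3/5, sin θ = 4/5: (-13/5, -9/5) → (3, -1); (-7/5, 24/5) → (-3, -4); (-16/5, 12/5) → (0, -4); (-3/5, -29/5) → (5, 3); (19/5, -8/5) → (-1, 4)
T3 scale by (-2, 3): (3, -1) → (-6, -3); (-3, -4) → (6, -12); (0, -4) → (0, -12); (5, 3) → (-10, 9); (-1, 4) → (2, 12)
T4 scale by (1, -3): (-6, -3) → (-6, 9); (6, -12) → (6, 36); (0, -12) → (0, 36); (-10, 9) → (-10, -27); (2, 12) → (2, -36)

image vertices: (-6, 9), (6, 36), (0, 36), (-10, -27), (2, -36)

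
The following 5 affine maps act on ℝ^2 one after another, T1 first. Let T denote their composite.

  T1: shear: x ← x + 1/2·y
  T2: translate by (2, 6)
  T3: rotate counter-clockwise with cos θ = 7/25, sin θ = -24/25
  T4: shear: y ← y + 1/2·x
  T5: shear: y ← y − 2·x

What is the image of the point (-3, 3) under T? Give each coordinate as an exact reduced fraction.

T1 shear: x ← x + 1/2·y: (-3, 3) → (-3/2, 3)
T2 translate by (2, 6): (-3/2, 3) → (1/2, 9)
T3 rotate counter-clockwise with cos θ = 7/25, sin θ = -24/25: (1/2, 9) → (439/50, 51/25)
T4 shear: y ← y + 1/2·x: (439/50, 51/25) → (439/50, 643/100)
T5 shear: y ← y − 2·x: (439/50, 643/100) → (439/50, -1113/100)

T(p) = (439/50, -1113/100)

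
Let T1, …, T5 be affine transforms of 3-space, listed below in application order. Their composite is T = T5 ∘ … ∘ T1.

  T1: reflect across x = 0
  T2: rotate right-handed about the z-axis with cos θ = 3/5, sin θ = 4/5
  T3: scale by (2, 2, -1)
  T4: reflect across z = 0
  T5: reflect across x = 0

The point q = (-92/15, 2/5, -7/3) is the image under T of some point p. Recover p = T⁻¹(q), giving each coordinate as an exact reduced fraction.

p = (-2, -7/3, -7/3)

T1 = [-1 0 0 0; 0 1 0 0; 0 0 1 0; 0 0 0 1]
T2·T1 = [-3/5 -4/5 0 0; -4/5 3/5 0 0; 0 0 1 0; 0 0 0 1]
T3·…·T1 = [-6/5 -8/5 0 0; -8/5 6/5 0 0; 0 0 -1 0; 0 0 0 1]
T4·…·T1 = [-6/5 -8/5 0 0; -8/5 6/5 0 0; 0 0 1 0; 0 0 0 1]
T5·…·T1 = [6/5 8/5 0 0; -8/5 6/5 0 0; 0 0 1 0; 0 0 0 1]
det M = 4; M⁻¹ = [3/10 -2/5 0 0; 2/5 3/10 0 0; 0 0 1 0; 0 0 0 1]
M⁻¹ · (-92/15, 2/5, -7/3)ᵀ = (-2, -7/3, -7/3)ᵀ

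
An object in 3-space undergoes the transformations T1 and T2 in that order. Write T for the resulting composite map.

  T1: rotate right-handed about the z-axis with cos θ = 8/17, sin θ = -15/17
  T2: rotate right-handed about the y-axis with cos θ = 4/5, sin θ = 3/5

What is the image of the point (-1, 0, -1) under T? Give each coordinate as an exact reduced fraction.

T(p) = (-83/85, 15/17, -44/85)

T1 rotate right-handed about the z-axis with cos θ = 8/17, sin θ = -15/17: (-1, 0, -1) → (-8/17, 15/17, -1)
T2 rotate right-handed about the y-axis with cos θ = 4/5, sin θ = 3/5: (-8/17, 15/17, -1) → (-83/85, 15/17, -44/85)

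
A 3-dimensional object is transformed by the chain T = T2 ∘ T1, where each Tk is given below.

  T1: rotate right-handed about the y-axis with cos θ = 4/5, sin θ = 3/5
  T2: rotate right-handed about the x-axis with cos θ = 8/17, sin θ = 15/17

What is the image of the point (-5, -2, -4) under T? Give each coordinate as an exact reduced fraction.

T(p) = (-32/5, -13/17, -158/85)

T1 rotate right-handed about the y-axis with cos θ = 4/5, sin θ = 3/5: (-5, -2, -4) → (-32/5, -2, -1/5)
T2 rotate right-handed about the x-axis with cos θ = 8/17, sin θ = 15/17: (-32/5, -2, -1/5) → (-32/5, -13/17, -158/85)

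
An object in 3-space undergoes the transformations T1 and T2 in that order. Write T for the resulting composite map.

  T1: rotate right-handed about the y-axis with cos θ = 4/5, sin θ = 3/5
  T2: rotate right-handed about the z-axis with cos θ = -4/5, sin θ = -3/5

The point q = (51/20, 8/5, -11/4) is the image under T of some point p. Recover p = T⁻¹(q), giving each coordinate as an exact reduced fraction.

T1 = [4/5 0 3/5 0; 0 1 0 0; -3/5 0 4/5 0; 0 0 0 1]
T2·T1 = [-16/25 3/5 -12/25 0; -12/25 -4/5 -9/25 0; -3/5 0 4/5 0; 0 0 0 1]
det M = 1; M⁻¹ = [-16/25 -12/25 -3/5 0; 3/5 -4/5 0 0; -12/25 -9/25 4/5 0; 0 0 0 1]
M⁻¹ · (51/20, 8/5, -11/4)ᵀ = (-3/4, 1/4, -4)ᵀ

p = (-3/4, 1/4, -4)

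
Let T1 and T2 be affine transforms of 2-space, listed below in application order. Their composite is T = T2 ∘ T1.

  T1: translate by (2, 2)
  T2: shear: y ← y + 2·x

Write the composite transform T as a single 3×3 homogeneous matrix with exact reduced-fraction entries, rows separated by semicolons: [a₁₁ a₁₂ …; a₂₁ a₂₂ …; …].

T1 = [1 0 2; 0 1 2; 0 0 1]
T2·T1 = [1 0 2; 2 1 6; 0 0 1]

T = [1 0 2; 2 1 6; 0 0 1]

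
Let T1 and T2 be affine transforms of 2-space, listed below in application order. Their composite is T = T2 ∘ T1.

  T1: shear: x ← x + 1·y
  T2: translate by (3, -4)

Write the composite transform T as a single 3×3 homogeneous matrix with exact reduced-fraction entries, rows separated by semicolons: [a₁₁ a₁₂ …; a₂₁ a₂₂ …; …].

T = [1 1 3; 0 1 -4; 0 0 1]

T1 = [1 1 0; 0 1 0; 0 0 1]
T2·T1 = [1 1 3; 0 1 -4; 0 0 1]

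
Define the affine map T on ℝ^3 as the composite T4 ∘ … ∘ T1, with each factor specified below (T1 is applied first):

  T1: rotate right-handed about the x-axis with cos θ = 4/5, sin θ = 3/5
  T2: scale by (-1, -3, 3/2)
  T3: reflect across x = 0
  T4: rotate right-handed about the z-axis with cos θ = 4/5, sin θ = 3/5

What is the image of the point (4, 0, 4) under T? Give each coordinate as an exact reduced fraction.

T(p) = (-28/25, 204/25, 24/5)

T1 rotate right-handed about the x-axis with cos θ = 4/5, sin θ = 3/5: (4, 0, 4) → (4, -12/5, 16/5)
T2 scale by (-1, -3, 3/2): (4, -12/5, 16/5) → (-4, 36/5, 24/5)
T3 reflect across x = 0: (-4, 36/5, 24/5) → (4, 36/5, 24/5)
T4 rotate right-handed about the z-axis with cos θ = 4/5, sin θ = 3/5: (4, 36/5, 24/5) → (-28/25, 204/25, 24/5)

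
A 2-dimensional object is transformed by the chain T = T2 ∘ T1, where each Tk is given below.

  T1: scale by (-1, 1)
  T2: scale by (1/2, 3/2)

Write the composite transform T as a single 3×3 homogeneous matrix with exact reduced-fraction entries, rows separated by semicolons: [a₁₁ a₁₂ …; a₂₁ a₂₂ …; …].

T = [-1/2 0 0; 0 3/2 0; 0 0 1]

T1 = [-1 0 0; 0 1 0; 0 0 1]
T2·T1 = [-1/2 0 0; 0 3/2 0; 0 0 1]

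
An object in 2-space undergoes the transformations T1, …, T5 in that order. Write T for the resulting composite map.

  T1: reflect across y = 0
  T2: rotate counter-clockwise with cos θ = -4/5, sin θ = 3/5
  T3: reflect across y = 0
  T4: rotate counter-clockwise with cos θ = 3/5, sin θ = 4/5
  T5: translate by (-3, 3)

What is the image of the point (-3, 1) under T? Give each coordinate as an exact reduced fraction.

T1 reflect across y = 0: (-3, 1) → (-3, -1)
T2 rotate counter-clockwise with cos θ = -4/5, sin θ = 3/5: (-3, -1) → (3, -1)
T3 reflect across y = 0: (3, -1) → (3, 1)
T4 rotate counter-clockwise with cos θ = 3/5, sin θ = 4/5: (3, 1) → (1, 3)
T5 translate by (-3, 3): (1, 3) → (-2, 6)

T(p) = (-2, 6)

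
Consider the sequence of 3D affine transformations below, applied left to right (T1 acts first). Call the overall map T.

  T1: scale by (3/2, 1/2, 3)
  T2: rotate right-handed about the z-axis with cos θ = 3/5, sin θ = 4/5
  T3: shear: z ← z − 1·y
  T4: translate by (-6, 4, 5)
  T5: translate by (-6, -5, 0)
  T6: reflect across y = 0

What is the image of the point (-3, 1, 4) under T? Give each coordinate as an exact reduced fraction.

T(p) = (-151/10, 43/10, 203/10)

T1 scale by (3/2, 1/2, 3): (-3, 1, 4) → (-9/2, 1/2, 12)
T2 rotate right-handed about the z-axis with cos θ = 3/5, sin θ = 4/5: (-9/2, 1/2, 12) → (-31/10, -33/10, 12)
T3 shear: z ← z − 1·y: (-31/10, -33/10, 12) → (-31/10, -33/10, 153/10)
T4 translate by (-6, 4, 5): (-31/10, -33/10, 153/10) → (-91/10, 7/10, 203/10)
T5 translate by (-6, -5, 0): (-91/10, 7/10, 203/10) → (-151/10, -43/10, 203/10)
T6 reflect across y = 0: (-151/10, -43/10, 203/10) → (-151/10, 43/10, 203/10)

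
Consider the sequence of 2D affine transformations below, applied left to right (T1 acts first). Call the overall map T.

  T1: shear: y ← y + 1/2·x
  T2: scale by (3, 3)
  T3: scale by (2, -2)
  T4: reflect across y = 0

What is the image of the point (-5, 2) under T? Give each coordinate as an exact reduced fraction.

T(p) = (-30, -3)

T1 shear: y ← y + 1/2·x: (-5, 2) → (-5, -1/2)
T2 scale by (3, 3): (-5, -1/2) → (-15, -3/2)
T3 scale by (2, -2): (-15, -3/2) → (-30, 3)
T4 reflect across y = 0: (-30, 3) → (-30, -3)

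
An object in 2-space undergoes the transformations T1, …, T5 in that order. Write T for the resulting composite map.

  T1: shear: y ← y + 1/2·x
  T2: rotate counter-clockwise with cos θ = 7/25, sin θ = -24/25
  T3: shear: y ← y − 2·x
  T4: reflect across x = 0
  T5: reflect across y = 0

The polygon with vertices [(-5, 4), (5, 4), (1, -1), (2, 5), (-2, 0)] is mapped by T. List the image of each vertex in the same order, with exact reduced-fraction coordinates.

T1 shear: y ← y + 1/2·x: (-5, 4) → (-5, 3/2); (5, 4) → (5, 13/2); (1, -1) → (1, -1/2); (2, 5) → (2, 6); (-2, 0) → (-2, -1)
T2 rotate counter-clockwise with cos θ = 7/25, sin θ = -24/25: (-5, 3/2) → (1/25, 261/50); (5, 13/2) → (191/25, -149/50); (1, -1/2) → (-1/5, -11/10); (2, 6) → (158/25, -6/25); (-2, -1) → (-38/25, 41/25)
T3 shear: y ← y − 2·x: (1/25, 261/50) → (1/25, 257/50); (191/25, -149/50) → (191/25, -913/50); (-1/5, -11/10) → (-1/5, -7/10); (158/25, -6/25) → (158/25, -322/25); (-38/25, 41/25) → (-38/25, 117/25)
T4 reflect across x = 0: (1/25, 257/50) → (-1/25, 257/50); (191/25, -913/50) → (-191/25, -913/50); (-1/5, -7/10) → (1/5, -7/10); (158/25, -322/25) → (-158/25, -322/25); (-38/25, 117/25) → (38/25, 117/25)
T5 reflect across y = 0: (-1/25, 257/50) → (-1/25, -257/50); (-191/25, -913/50) → (-191/25, 913/50); (1/5, -7/10) → (1/5, 7/10); (-158/25, -322/25) → (-158/25, 322/25); (38/25, 117/25) → (38/25, -117/25)

image vertices: (-1/25, -257/50), (-191/25, 913/50), (1/5, 7/10), (-158/25, 322/25), (38/25, -117/25)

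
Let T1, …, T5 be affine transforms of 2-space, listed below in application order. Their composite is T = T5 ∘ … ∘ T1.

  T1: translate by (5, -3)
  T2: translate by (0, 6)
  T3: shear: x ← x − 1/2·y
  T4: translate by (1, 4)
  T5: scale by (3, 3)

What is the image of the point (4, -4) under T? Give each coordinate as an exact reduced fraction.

T1 translate by (5, -3): (4, -4) → (9, -7)
T2 translate by (0, 6): (9, -7) → (9, -1)
T3 shear: x ← x − 1/2·y: (9, -1) → (19/2, -1)
T4 translate by (1, 4): (19/2, -1) → (21/2, 3)
T5 scale by (3, 3): (21/2, 3) → (63/2, 9)

T(p) = (63/2, 9)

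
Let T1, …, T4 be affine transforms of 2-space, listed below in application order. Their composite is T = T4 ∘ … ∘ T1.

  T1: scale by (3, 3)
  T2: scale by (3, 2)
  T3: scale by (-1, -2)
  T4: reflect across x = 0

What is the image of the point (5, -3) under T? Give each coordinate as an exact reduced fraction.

T(p) = (45, 36)

T1 scale by (3, 3): (5, -3) → (15, -9)
T2 scale by (3, 2): (15, -9) → (45, -18)
T3 scale by (-1, -2): (45, -18) → (-45, 36)
T4 reflect across x = 0: (-45, 36) → (45, 36)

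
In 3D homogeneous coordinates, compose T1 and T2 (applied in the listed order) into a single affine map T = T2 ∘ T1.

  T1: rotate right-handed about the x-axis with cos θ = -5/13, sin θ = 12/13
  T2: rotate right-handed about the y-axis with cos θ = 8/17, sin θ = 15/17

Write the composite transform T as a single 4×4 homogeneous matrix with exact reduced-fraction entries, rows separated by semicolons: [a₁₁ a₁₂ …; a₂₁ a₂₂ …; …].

T = [8/17 180/221 -75/221 0; 0 -5/13 -12/13 0; -15/17 96/221 -40/221 0; 0 0 0 1]

T1 = [1 0 0 0; 0 -5/13 -12/13 0; 0 12/13 -5/13 0; 0 0 0 1]
T2·T1 = [8/17 180/221 -75/221 0; 0 -5/13 -12/13 0; -15/17 96/221 -40/221 0; 0 0 0 1]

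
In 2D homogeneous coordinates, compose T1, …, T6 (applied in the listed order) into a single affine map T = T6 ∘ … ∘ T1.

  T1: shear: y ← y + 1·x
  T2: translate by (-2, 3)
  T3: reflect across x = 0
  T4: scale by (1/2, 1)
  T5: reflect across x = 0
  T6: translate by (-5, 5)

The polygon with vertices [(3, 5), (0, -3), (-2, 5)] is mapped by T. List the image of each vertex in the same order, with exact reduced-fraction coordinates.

image vertices: (-9/2, 16), (-6, 5), (-7, 11)

T1 shear: y ← y + 1·x: (3, 5) → (3, 8); (0, -3) → (0, -3); (-2, 5) → (-2, 3)
T2 translate by (-2, 3): (3, 8) → (1, 11); (0, -3) → (-2, 0); (-2, 3) → (-4, 6)
T3 reflect across x = 0: (1, 11) → (-1, 11); (-2, 0) → (2, 0); (-4, 6) → (4, 6)
T4 scale by (1/2, 1): (-1, 11) → (-1/2, 11); (2, 0) → (1, 0); (4, 6) → (2, 6)
T5 reflect across x = 0: (-1/2, 11) → (1/2, 11); (1, 0) → (-1, 0); (2, 6) → (-2, 6)
T6 translate by (-5, 5): (1/2, 11) → (-9/2, 16); (-1, 0) → (-6, 5); (-2, 6) → (-7, 11)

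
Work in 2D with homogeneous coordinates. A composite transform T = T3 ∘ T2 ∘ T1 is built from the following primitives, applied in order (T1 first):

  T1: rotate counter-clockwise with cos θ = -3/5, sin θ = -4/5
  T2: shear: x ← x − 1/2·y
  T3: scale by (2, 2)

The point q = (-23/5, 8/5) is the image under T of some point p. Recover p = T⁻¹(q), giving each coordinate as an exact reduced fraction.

T1 = [-3/5 4/5 0; -4/5 -3/5 0; 0 0 1]
T2·T1 = [-1/5 11/10 0; -4/5 -3/5 0; 0 0 1]
T3·…·T1 = [-2/5 11/5 0; -8/5 -6/5 0; 0 0 1]
det M = 4; M⁻¹ = [-3/10 -11/20 0; 2/5 -1/10 0; 0 0 1]
M⁻¹ · (-23/5, 8/5)ᵀ = (1/2, -2)ᵀ

p = (1/2, -2)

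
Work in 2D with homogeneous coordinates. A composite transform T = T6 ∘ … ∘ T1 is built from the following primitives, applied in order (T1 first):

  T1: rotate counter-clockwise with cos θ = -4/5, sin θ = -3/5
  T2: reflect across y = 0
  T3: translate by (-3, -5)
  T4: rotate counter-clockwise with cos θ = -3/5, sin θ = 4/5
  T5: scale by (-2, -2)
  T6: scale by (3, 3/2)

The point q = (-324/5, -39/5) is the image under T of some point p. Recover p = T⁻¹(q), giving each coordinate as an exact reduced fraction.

T1 = [-4/5 3/5 0; -3/5 -4/5 0; 0 0 1]
T2·T1 = [-4/5 3/5 0; 3/5 4/5 0; 0 0 1]
T3·…·T1 = [-4/5 3/5 -3; 3/5 4/5 -5; 0 0 1]
T4·…·T1 = [0 -1 29/5; -1 0 3/5; 0 0 1]
T5·…·T1 = [0 2 -58/5; 2 0 -6/5; 0 0 1]
T6·…·T1 = [0 6 -174/5; 3 0 -9/5; 0 0 1]
det M = -18; M⁻¹ = [0 1/3 3/5; 1/6 0 29/5; 0 0 1]
M⁻¹ · (-324/5, -39/5)ᵀ = (-2, -5)ᵀ

p = (-2, -5)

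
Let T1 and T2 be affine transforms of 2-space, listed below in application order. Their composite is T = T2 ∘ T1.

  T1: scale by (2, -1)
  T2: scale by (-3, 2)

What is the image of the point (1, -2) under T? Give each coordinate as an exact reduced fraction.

T(p) = (-6, 4)

T1 scale by (2, -1): (1, -2) → (2, 2)
T2 scale by (-3, 2): (2, 2) → (-6, 4)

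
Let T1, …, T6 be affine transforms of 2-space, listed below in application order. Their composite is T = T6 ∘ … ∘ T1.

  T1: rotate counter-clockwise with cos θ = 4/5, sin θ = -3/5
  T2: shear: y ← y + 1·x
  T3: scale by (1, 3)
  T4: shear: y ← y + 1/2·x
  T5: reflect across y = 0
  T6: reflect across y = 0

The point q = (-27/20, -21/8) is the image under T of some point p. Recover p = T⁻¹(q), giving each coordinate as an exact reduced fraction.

p = (-3/2, -1/4)

T1 = [4/5 3/5 0; -3/5 4/5 0; 0 0 1]
T2·T1 = [4/5 3/5 0; 1/5 7/5 0; 0 0 1]
T3·…·T1 = [4/5 3/5 0; 3/5 21/5 0; 0 0 1]
T4·…·T1 = [4/5 3/5 0; 1 9/2 0; 0 0 1]
T5·…·T1 = [4/5 3/5 0; -1 -9/2 0; 0 0 1]
T6·…·T1 = [4/5 3/5 0; 1 9/2 0; 0 0 1]
det M = 3; M⁻¹ = [3/2 -1/5 0; -1/3 4/15 0; 0 0 1]
M⁻¹ · (-27/20, -21/8)ᵀ = (-3/2, -1/4)ᵀ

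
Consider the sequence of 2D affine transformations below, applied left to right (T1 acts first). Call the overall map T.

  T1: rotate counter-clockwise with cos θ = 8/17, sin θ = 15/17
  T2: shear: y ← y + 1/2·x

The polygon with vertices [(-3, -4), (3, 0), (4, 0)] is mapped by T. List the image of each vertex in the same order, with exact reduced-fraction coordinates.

T1 rotate counter-clockwise with cos θ = 8/17, sin θ = 15/17: (-3, -4) → (36/17, -77/17); (3, 0) → (24/17, 45/17); (4, 0) → (32/17, 60/17)
T2 shear: y ← y + 1/2·x: (36/17, -77/17) → (36/17, -59/17); (24/17, 45/17) → (24/17, 57/17); (32/17, 60/17) → (32/17, 76/17)

image vertices: (36/17, -59/17), (24/17, 57/17), (32/17, 76/17)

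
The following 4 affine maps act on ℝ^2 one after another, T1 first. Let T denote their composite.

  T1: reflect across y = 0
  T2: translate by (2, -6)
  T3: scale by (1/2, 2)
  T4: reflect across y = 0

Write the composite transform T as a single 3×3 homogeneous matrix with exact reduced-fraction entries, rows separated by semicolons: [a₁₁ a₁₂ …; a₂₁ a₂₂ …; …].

T1 = [1 0 0; 0 -1 0; 0 0 1]
T2·T1 = [1 0 2; 0 -1 -6; 0 0 1]
T3·…·T1 = [1/2 0 1; 0 -2 -12; 0 0 1]
T4·…·T1 = [1/2 0 1; 0 2 12; 0 0 1]

T = [1/2 0 1; 0 2 12; 0 0 1]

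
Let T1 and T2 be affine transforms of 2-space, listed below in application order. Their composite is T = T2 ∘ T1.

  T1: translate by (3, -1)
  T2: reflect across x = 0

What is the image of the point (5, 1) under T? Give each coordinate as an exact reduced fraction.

T(p) = (-8, 0)

T1 translate by (3, -1): (5, 1) → (8, 0)
T2 reflect across x = 0: (8, 0) → (-8, 0)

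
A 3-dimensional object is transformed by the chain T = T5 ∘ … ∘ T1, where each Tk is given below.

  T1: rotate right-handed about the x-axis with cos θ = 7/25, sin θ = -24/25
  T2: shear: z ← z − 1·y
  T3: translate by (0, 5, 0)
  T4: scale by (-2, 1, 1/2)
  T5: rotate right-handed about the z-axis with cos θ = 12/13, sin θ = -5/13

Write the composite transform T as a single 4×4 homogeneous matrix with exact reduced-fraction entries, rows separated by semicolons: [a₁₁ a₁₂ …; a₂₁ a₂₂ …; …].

T = [-24/13 7/65 24/65 25/13; 10/13 84/325 288/325 60/13; 0 -31/50 -17/50 0; 0 0 0 1]

T1 = [1 0 0 0; 0 7/25 24/25 0; 0 -24/25 7/25 0; 0 0 0 1]
T2·T1 = [1 0 0 0; 0 7/25 24/25 0; 0 -31/25 -17/25 0; 0 0 0 1]
T3·…·T1 = [1 0 0 0; 0 7/25 24/25 5; 0 -31/25 -17/25 0; 0 0 0 1]
T4·…·T1 = [-2 0 0 0; 0 7/25 24/25 5; 0 -31/50 -17/50 0; 0 0 0 1]
T5·…·T1 = [-24/13 7/65 24/65 25/13; 10/13 84/325 288/325 60/13; 0 -31/50 -17/50 0; 0 0 0 1]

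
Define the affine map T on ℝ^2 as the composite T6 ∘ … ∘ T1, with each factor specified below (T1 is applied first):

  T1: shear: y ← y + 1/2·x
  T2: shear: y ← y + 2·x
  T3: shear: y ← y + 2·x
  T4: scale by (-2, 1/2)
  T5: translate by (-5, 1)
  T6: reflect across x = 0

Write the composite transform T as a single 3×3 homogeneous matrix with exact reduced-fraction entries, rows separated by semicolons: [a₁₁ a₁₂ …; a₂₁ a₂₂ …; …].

T = [2 0 5; 9/4 1/2 1; 0 0 1]

T1 = [1 0 0; 1/2 1 0; 0 0 1]
T2·T1 = [1 0 0; 5/2 1 0; 0 0 1]
T3·…·T1 = [1 0 0; 9/2 1 0; 0 0 1]
T4·…·T1 = [-2 0 0; 9/4 1/2 0; 0 0 1]
T5·…·T1 = [-2 0 -5; 9/4 1/2 1; 0 0 1]
T6·…·T1 = [2 0 5; 9/4 1/2 1; 0 0 1]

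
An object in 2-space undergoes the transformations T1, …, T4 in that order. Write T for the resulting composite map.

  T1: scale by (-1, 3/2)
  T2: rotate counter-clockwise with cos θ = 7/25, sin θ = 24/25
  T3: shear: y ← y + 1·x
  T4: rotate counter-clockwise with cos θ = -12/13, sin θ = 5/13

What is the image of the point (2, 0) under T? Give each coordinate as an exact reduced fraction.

T1 scale by (-1, 3/2): (2, 0) → (-2, 0)
T2 rotate counter-clockwise with cos θ = 7/25, sin θ = 24/25: (-2, 0) → (-14/25, -48/25)
T3 shear: y ← y + 1·x: (-14/25, -48/25) → (-14/25, -62/25)
T4 rotate counter-clockwise with cos θ = -12/13, sin θ = 5/13: (-14/25, -62/25) → (478/325, 674/325)

T(p) = (478/325, 674/325)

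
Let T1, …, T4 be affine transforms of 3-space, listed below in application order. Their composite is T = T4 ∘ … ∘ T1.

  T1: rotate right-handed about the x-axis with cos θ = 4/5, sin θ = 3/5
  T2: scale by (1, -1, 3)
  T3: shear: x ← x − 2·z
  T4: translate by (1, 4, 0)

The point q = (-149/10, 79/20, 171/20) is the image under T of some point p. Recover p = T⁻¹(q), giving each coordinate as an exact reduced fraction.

p = (6/5, 7/4, 9/4)

T1 = [1 0 0 0; 0 4/5 -3/5 0; 0 3/5 4/5 0; 0 0 0 1]
T2·T1 = [1 0 0 0; 0 -4/5 3/5 0; 0 9/5 12/5 0; 0 0 0 1]
T3·…·T1 = [1 -18/5 -24/5 0; 0 -4/5 3/5 0; 0 9/5 12/5 0; 0 0 0 1]
T4·…·T1 = [1 -18/5 -24/5 1; 0 -4/5 3/5 4; 0 9/5 12/5 0; 0 0 0 1]
det M = -3; M⁻¹ = [1 0 2 -1; 0 -4/5 1/5 16/5; 0 3/5 4/15 -12/5; 0 0 0 1]
M⁻¹ · (-149/10, 79/20, 171/20)ᵀ = (6/5, 7/4, 9/4)ᵀ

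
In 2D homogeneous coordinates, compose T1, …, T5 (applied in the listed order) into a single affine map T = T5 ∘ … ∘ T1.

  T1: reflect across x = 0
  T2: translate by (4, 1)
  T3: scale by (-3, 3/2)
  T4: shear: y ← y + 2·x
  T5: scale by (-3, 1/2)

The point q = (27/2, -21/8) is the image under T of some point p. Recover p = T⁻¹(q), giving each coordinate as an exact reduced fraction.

T1 = [-1 0 0; 0 1 0; 0 0 1]
T2·T1 = [-1 0 4; 0 1 1; 0 0 1]
T3·…·T1 = [3 0 -12; 0 3/2 3/2; 0 0 1]
T4·…·T1 = [3 0 -12; 6 3/2 -45/2; 0 0 1]
T5·…·T1 = [-9 0 36; 3 3/4 -45/4; 0 0 1]
det M = -27/4; M⁻¹ = [-1/9 0 4; 4/9 4/3 -1; 0 0 1]
M⁻¹ · (27/2, -21/8)ᵀ = (5/2, 3/2)ᵀ

p = (5/2, 3/2)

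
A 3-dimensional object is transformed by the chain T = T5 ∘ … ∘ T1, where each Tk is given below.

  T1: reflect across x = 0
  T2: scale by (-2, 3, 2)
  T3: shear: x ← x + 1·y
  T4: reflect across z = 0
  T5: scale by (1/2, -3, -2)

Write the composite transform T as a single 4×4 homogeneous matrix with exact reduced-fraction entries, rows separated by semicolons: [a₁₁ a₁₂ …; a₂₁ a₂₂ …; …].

T = [1 3/2 0 0; 0 -9 0 0; 0 0 4 0; 0 0 0 1]

T1 = [-1 0 0 0; 0 1 0 0; 0 0 1 0; 0 0 0 1]
T2·T1 = [2 0 0 0; 0 3 0 0; 0 0 2 0; 0 0 0 1]
T3·…·T1 = [2 3 0 0; 0 3 0 0; 0 0 2 0; 0 0 0 1]
T4·…·T1 = [2 3 0 0; 0 3 0 0; 0 0 -2 0; 0 0 0 1]
T5·…·T1 = [1 3/2 0 0; 0 -9 0 0; 0 0 4 0; 0 0 0 1]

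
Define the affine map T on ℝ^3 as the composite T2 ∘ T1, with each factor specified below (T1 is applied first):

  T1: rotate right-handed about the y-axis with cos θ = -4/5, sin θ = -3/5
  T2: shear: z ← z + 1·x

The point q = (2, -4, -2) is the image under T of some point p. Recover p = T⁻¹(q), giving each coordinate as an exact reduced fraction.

T1 = [-4/5 0 -3/5 0; 0 1 0 0; 3/5 0 -4/5 0; 0 0 0 1]
T2·T1 = [-4/5 0 -3/5 0; 0 1 0 0; -1/5 0 -7/5 0; 0 0 0 1]
det M = 1; M⁻¹ = [-7/5 0 3/5 0; 0 1 0 0; 1/5 0 -4/5 0; 0 0 0 1]
M⁻¹ · (2, -4, -2)ᵀ = (-4, -4, 2)ᵀ

p = (-4, -4, 2)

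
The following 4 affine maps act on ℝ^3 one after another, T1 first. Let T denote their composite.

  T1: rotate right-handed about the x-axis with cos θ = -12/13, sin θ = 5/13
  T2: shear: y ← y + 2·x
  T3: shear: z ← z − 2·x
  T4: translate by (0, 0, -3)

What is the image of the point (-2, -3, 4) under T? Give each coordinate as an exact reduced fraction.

T1 rotate right-handed about the x-axis with cos θ = -12/13, sin θ = 5/13: (-2, -3, 4) → (-2, 16/13, -63/13)
T2 shear: y ← y + 2·x: (-2, 16/13, -63/13) → (-2, -36/13, -63/13)
T3 shear: z ← z − 2·x: (-2, -36/13, -63/13) → (-2, -36/13, -11/13)
T4 translate by (0, 0, -3): (-2, -36/13, -11/13) → (-2, -36/13, -50/13)

T(p) = (-2, -36/13, -50/13)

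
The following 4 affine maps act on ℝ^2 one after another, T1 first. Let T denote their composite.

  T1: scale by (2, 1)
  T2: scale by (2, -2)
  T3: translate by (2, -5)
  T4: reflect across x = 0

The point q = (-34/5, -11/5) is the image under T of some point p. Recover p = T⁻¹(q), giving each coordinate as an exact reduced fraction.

p = (6/5, -7/5)

T1 = [2 0 0; 0 1 0; 0 0 1]
T2·T1 = [4 0 0; 0 -2 0; 0 0 1]
T3·…·T1 = [4 0 2; 0 -2 -5; 0 0 1]
T4·…·T1 = [-4 0 -2; 0 -2 -5; 0 0 1]
det M = 8; M⁻¹ = [-1/4 0 -1/2; 0 -1/2 -5/2; 0 0 1]
M⁻¹ · (-34/5, -11/5)ᵀ = (6/5, -7/5)ᵀ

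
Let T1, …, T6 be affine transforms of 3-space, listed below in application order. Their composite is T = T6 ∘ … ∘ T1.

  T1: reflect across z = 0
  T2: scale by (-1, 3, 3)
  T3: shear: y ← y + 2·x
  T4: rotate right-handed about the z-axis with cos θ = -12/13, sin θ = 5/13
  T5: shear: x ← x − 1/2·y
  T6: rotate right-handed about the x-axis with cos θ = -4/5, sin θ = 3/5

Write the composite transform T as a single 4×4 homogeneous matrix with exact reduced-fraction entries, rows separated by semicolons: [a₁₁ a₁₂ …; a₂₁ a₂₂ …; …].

T = [25/26 3/13 0 0; -76/65 144/65 9/5 0; 57/65 -108/65 12/5 0; 0 0 0 1]

T1 = [1 0 0 0; 0 1 0 0; 0 0 -1 0; 0 0 0 1]
T2·T1 = [-1 0 0 0; 0 3 0 0; 0 0 -3 0; 0 0 0 1]
T3·…·T1 = [-1 0 0 0; -2 3 0 0; 0 0 -3 0; 0 0 0 1]
T4·…·T1 = [22/13 -15/13 0 0; 19/13 -36/13 0 0; 0 0 -3 0; 0 0 0 1]
T5·…·T1 = [25/26 3/13 0 0; 19/13 -36/13 0 0; 0 0 -3 0; 0 0 0 1]
T6·…·T1 = [25/26 3/13 0 0; -76/65 144/65 9/5 0; 57/65 -108/65 12/5 0; 0 0 0 1]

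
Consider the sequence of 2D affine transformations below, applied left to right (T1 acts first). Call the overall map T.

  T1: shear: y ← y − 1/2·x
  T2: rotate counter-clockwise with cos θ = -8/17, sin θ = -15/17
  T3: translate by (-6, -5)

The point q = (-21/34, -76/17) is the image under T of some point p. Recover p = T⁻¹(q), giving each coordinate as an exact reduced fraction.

p = (-3, 3)

T1 = [1 0 0; -1/2 1 0; 0 0 1]
T2·T1 = [-31/34 15/17 0; -11/17 -8/17 0; 0 0 1]
T3·…·T1 = [-31/34 15/17 -6; -11/17 -8/17 -5; 0 0 1]
det M = 1; M⁻¹ = [-8/17 -15/17 -123/17; 11/17 -31/34 -23/34; 0 0 1]
M⁻¹ · (-21/34, -76/17)ᵀ = (-3, 3)ᵀ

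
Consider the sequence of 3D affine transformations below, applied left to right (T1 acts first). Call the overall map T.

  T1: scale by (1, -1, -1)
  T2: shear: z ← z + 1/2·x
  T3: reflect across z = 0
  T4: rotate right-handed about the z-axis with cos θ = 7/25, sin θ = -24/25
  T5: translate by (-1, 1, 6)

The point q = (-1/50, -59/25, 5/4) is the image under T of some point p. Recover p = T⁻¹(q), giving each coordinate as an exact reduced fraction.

T1 = [1 0 0 0; 0 -1 0 0; 0 0 -1 0; 0 0 0 1]
T2·T1 = [1 0 0 0; 0 -1 0 0; 1/2 0 -1 0; 0 0 0 1]
T3·…·T1 = [1 0 0 0; 0 -1 0 0; -1/2 0 1 0; 0 0 0 1]
T4·…·T1 = [7/25 -24/25 0 0; -24/25 -7/25 0 0; -1/2 0 1 0; 0 0 0 1]
T5·…·T1 = [7/25 -24/25 0 -1; -24/25 -7/25 0 1; -1/2 0 1 6; 0 0 0 1]
det M = -1; M⁻¹ = [7/25 -24/25 0 31/25; -24/25 -7/25 0 -17/25; 7/50 -12/25 1 -269/50; 0 0 0 1]
M⁻¹ · (-1/50, -59/25, 5/4)ᵀ = (7/2, 0, -3)ᵀ

p = (7/2, 0, -3)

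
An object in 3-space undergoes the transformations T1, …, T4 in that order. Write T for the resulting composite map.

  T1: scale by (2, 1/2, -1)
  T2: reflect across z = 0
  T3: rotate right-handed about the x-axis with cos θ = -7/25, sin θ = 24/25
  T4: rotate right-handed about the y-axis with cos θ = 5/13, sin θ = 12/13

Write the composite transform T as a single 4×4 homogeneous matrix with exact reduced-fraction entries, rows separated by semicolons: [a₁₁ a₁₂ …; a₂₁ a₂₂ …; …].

T1 = [2 0 0 0; 0 1/2 0 0; 0 0 -1 0; 0 0 0 1]
T2·T1 = [2 0 0 0; 0 1/2 0 0; 0 0 1 0; 0 0 0 1]
T3·…·T1 = [2 0 0 0; 0 -7/50 -24/25 0; 0 12/25 -7/25 0; 0 0 0 1]
T4·…·T1 = [10/13 144/325 -84/325 0; 0 -7/50 -24/25 0; -24/13 12/65 -7/65 0; 0 0 0 1]

T = [10/13 144/325 -84/325 0; 0 -7/50 -24/25 0; -24/13 12/65 -7/65 0; 0 0 0 1]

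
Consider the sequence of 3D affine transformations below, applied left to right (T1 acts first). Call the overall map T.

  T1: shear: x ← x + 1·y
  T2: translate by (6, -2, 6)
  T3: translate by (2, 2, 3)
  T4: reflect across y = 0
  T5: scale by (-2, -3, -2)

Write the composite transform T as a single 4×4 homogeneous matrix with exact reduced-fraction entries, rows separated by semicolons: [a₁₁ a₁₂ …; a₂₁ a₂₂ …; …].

T = [-2 -2 0 -16; 0 3 0 0; 0 0 -2 -18; 0 0 0 1]

T1 = [1 1 0 0; 0 1 0 0; 0 0 1 0; 0 0 0 1]
T2·T1 = [1 1 0 6; 0 1 0 -2; 0 0 1 6; 0 0 0 1]
T3·…·T1 = [1 1 0 8; 0 1 0 0; 0 0 1 9; 0 0 0 1]
T4·…·T1 = [1 1 0 8; 0 -1 0 0; 0 0 1 9; 0 0 0 1]
T5·…·T1 = [-2 -2 0 -16; 0 3 0 0; 0 0 -2 -18; 0 0 0 1]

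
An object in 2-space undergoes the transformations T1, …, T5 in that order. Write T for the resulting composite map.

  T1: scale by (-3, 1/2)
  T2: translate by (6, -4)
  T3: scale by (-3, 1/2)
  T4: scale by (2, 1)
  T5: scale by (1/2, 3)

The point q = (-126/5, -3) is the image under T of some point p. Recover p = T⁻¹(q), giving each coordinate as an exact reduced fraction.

T1 = [-3 0 0; 0 1/2 0; 0 0 1]
T2·T1 = [-3 0 6; 0 1/2 -4; 0 0 1]
T3·…·T1 = [9 0 -18; 0 1/4 -2; 0 0 1]
T4·…·T1 = [18 0 -36; 0 1/4 -2; 0 0 1]
T5·…·T1 = [9 0 -18; 0 3/4 -6; 0 0 1]
det M = 27/4; M⁻¹ = [1/9 0 2; 0 4/3 8; 0 0 1]
M⁻¹ · (-126/5, -3)ᵀ = (-4/5, 4)ᵀ

p = (-4/5, 4)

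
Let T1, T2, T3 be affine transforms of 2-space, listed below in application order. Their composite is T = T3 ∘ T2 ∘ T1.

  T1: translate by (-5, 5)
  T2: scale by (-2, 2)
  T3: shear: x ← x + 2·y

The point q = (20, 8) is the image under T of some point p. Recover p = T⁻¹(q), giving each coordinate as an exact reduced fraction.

T1 = [1 0 -5; 0 1 5; 0 0 1]
T2·T1 = [-2 0 10; 0 2 10; 0 0 1]
T3·…·T1 = [-2 4 30; 0 2 10; 0 0 1]
det M = -4; M⁻¹ = [-1/2 1 5; 0 1/2 -5; 0 0 1]
M⁻¹ · (20, 8)ᵀ = (3, -1)ᵀ

p = (3, -1)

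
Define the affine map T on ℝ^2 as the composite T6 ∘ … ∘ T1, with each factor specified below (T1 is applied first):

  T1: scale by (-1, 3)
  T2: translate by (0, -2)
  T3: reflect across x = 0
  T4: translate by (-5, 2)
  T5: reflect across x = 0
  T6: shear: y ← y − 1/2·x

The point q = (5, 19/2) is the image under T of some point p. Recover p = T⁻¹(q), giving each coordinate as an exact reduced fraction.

p = (0, 4)

T1 = [-1 0 0; 0 3 0; 0 0 1]
T2·T1 = [-1 0 0; 0 3 -2; 0 0 1]
T3·…·T1 = [1 0 0; 0 3 -2; 0 0 1]
T4·…·T1 = [1 0 -5; 0 3 0; 0 0 1]
T5·…·T1 = [-1 0 5; 0 3 0; 0 0 1]
T6·…·T1 = [-1 0 5; 1/2 3 -5/2; 0 0 1]
det M = -3; M⁻¹ = [-1 0 5; 1/6 1/3 0; 0 0 1]
M⁻¹ · (5, 19/2)ᵀ = (0, 4)ᵀ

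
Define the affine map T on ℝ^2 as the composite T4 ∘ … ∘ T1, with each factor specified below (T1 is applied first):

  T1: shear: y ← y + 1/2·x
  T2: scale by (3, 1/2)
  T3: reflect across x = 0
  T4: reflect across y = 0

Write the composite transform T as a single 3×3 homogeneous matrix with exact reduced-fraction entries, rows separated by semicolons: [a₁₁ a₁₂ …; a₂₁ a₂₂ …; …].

T1 = [1 0 0; 1/2 1 0; 0 0 1]
T2·T1 = [3 0 0; 1/4 1/2 0; 0 0 1]
T3·…·T1 = [-3 0 0; 1/4 1/2 0; 0 0 1]
T4·…·T1 = [-3 0 0; -1/4 -1/2 0; 0 0 1]

T = [-3 0 0; -1/4 -1/2 0; 0 0 1]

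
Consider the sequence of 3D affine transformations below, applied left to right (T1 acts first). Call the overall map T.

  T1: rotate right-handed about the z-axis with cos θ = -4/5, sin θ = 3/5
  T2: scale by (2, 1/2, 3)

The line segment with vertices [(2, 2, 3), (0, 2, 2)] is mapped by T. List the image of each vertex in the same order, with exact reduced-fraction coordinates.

T1 rotate right-handed about the z-axis with cos θ = -4/5, sin θ = 3/5: (2, 2, 3) → (-14/5, -2/5, 3); (0, 2, 2) → (-6/5, -8/5, 2)
T2 scale by (2, 1/2, 3): (-14/5, -2/5, 3) → (-28/5, -1/5, 9); (-6/5, -8/5, 2) → (-12/5, -4/5, 6)

image vertices: (-28/5, -1/5, 9), (-12/5, -4/5, 6)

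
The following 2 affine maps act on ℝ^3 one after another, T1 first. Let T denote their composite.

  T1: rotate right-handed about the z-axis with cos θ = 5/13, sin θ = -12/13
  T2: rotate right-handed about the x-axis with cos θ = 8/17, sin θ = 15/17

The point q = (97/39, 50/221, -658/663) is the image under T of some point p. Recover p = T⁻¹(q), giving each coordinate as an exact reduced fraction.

T1 = [5/13 12/13 0 0; -12/13 5/13 0 0; 0 0 1 0; 0 0 0 1]
T2·T1 = [5/13 12/13 0 0; -96/221 40/221 -15/17 0; -180/221 75/221 8/17 0; 0 0 0 1]
det M = 1; M⁻¹ = [5/13 -96/221 -180/221 0; 12/13 40/221 75/221 0; 0 -15/17 8/17 0; 0 0 0 1]
M⁻¹ · (97/39, 50/221, -658/663)ᵀ = (5/3, 2, -2/3)ᵀ

p = (5/3, 2, -2/3)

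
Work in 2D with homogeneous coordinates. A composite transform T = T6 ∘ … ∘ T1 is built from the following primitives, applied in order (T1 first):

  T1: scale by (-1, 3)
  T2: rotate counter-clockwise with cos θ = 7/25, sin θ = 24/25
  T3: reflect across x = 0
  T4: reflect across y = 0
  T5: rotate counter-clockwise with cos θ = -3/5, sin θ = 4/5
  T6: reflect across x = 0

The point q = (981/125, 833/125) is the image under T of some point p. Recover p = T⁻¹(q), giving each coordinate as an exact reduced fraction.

T1 = [-1 0 0; 0 3 0; 0 0 1]
T2·T1 = [-7/25 -72/25 0; -24/25 21/25 0; 0 0 1]
T3·…·T1 = [7/25 72/25 0; -24/25 21/25 0; 0 0 1]
T4·…·T1 = [7/25 72/25 0; 24/25 -21/25 0; 0 0 1]
T5·…·T1 = [-117/125 -132/125 0; -44/125 351/125 0; 0 0 1]
T6·…·T1 = [117/125 132/125 0; -44/125 351/125 0; 0 0 1]
det M = 3; M⁻¹ = [117/125 -44/125 0; 44/375 39/125 0; 0 0 1]
M⁻¹ · (981/125, 833/125)ᵀ = (5, 3)ᵀ

p = (5, 3)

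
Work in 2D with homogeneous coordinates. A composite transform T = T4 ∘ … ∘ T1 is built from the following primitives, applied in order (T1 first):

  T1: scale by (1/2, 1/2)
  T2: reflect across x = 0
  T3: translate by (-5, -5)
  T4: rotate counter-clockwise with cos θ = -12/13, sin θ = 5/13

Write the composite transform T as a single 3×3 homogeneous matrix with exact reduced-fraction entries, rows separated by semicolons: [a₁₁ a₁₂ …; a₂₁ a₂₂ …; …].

T = [6/13 -5/26 85/13; -5/26 -6/13 35/13; 0 0 1]

T1 = [1/2 0 0; 0 1/2 0; 0 0 1]
T2·T1 = [-1/2 0 0; 0 1/2 0; 0 0 1]
T3·…·T1 = [-1/2 0 -5; 0 1/2 -5; 0 0 1]
T4·…·T1 = [6/13 -5/26 85/13; -5/26 -6/13 35/13; 0 0 1]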